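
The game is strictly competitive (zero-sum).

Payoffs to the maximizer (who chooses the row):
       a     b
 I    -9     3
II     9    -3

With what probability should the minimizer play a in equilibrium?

Row minima are -9 and -3, so the maximizer's maximin is -3; column maxima are 9 and 3, so the minimizer's minimax is 3. These differ, so the equilibrium is in mixed strategies.
Let the minimizer play a with probability q. The maximizer is indifferent when −9q + 3(1−q) = 9q − 3(1−q), giving q = 1/4.

1/4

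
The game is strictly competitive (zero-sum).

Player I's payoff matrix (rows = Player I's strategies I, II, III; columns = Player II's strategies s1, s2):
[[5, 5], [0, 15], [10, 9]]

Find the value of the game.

75/8

Row I is strictly dominated by row III, so Player I never plays it.
The remaining 2×2 game on (II, III) × (s1, s2) has no saddle point. Let Player I play II with probability p; indifference gives 10(1−p) = 15p + 9(1−p), so p = 1/16.
Similarly Player II's optimal q on s1 is 3/8, and the value is 0·(3/8) + (15)·(5/8) = 75/8.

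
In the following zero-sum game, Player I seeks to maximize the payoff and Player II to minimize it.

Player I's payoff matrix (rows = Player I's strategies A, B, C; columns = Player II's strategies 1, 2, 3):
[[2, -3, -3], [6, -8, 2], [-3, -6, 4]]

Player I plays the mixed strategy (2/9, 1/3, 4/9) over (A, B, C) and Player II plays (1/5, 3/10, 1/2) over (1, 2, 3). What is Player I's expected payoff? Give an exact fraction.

-31/45

Against (1/5, 3/10, 1/2), each row's expected payoff is A: -2; B: -1/5; C: -2/5.
Taking the (2/9, 1/3, 4/9)-weighted average: (2/9)·(-2) + (1/3)·(-1/5) + (4/9)·(-2/5) = -31/45.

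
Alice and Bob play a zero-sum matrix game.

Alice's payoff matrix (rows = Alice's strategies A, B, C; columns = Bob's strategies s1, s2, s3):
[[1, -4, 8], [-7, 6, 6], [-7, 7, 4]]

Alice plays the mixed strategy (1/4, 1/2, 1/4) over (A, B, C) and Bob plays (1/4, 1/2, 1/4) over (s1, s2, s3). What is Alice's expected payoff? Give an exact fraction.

Against (1/4, 1/2, 1/4), each row's expected payoff is A: 1/4; B: 11/4; C: 11/4.
Taking the (1/4, 1/2, 1/4)-weighted average: (1/4)·(1/4) + (1/2)·(11/4) + (1/4)·(11/4) = 17/8.

17/8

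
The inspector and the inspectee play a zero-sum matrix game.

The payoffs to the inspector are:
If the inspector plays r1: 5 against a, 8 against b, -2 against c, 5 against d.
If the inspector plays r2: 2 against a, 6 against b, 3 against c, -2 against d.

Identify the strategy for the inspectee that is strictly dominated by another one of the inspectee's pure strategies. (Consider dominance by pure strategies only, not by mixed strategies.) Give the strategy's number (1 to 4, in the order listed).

2

The inspectee prefers columns that give the inspector less. Compare b with a: 5 < 8, 2 < 6.
So a strictly dominates b for the inspectee; b is strictly dominated.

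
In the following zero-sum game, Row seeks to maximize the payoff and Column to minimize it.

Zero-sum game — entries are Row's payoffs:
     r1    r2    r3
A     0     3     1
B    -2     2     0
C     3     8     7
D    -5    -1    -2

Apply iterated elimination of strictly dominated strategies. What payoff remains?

3

Column r3 is strictly dominated by r1 for Column (0<1, -2<0, 3<7, -5<-2); eliminate r3.
Column r2 is strictly dominated by r1 for Column (0<3, -2<2, 3<8, -5<-1); eliminate r2.
Row B is strictly dominated by row A (0>-2); eliminate B.
Row A is strictly dominated by row C (3>0); eliminate A.
Row D is strictly dominated by row C (3>-5); eliminate D.
Only (C, r1) remains, with payoff 3.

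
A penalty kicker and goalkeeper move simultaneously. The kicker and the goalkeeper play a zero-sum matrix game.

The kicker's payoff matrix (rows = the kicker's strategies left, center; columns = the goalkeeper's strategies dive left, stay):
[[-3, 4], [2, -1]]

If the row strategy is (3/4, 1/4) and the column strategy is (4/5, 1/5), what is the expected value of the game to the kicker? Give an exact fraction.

Against (4/5, 1/5), each row's expected payoff is left: -8/5; center: 7/5.
Taking the (3/4, 1/4)-weighted average: (3/4)·(-8/5) + (1/4)·(7/5) = -17/20.

-17/20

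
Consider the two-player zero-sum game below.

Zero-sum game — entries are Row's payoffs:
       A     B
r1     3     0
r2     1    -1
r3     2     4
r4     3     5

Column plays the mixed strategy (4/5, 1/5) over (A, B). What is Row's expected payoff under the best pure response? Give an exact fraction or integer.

17/5

r1: (3)·(4/5) + (0)·(1/5) = 12/5.
r2: (1)·(4/5) + (-1)·(1/5) = 3/5.
r3: (2)·(4/5) + (4)·(1/5) = 12/5.
r4: (3)·(4/5) + (5)·(1/5) = 17/5.
The best pure response is r4 with expected payoff 17/5.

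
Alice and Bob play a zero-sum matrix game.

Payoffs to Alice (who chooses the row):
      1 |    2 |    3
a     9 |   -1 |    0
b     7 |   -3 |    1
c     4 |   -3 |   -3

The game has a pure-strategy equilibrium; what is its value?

-1

Row minima: -1, -3, -3 → Alice's maximin is -1.
Column maxima: 9, -1, 1 → Bob's minimax is -1.
They coincide at (a, 2), so the value is -1.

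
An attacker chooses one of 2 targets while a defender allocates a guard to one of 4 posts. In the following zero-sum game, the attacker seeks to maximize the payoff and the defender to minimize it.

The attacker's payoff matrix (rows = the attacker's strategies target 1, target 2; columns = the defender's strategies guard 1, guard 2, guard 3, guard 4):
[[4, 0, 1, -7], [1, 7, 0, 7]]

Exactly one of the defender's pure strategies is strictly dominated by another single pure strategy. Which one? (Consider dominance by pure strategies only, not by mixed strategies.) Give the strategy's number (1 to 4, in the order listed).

1

The defender prefers columns that give the attacker less. Compare guard 1 with guard 3: 1 < 4, 0 < 1.
So guard 3 strictly dominates guard 1 for the defender; guard 1 is strictly dominated.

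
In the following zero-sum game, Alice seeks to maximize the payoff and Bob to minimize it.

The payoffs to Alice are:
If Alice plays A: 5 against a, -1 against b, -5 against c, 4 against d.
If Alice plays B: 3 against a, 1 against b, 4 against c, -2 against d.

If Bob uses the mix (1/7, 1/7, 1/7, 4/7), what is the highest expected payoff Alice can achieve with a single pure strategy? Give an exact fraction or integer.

15/7

A: (5)·(1/7) + (-1)·(1/7) + (-5)·(1/7) + (4)·(4/7) = 15/7.
B: (3)·(1/7) + (1)·(1/7) + (4)·(1/7) + (-2)·(4/7) = 0.
The best pure response is A with expected payoff 15/7.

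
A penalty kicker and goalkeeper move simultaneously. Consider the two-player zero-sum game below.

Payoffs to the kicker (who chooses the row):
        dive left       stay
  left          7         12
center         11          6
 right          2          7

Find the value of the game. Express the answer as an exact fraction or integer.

9

Row right is strictly dominated by row left, so the kicker never plays it.
The remaining 2×2 game on (left, center) × (dive left, stay) has no saddle point. Let the kicker play left with probability p; indifference gives 7p + 11(1−p) = 12p + 6(1−p), so p = 1/2.
Similarly the goalkeeper's optimal q on dive left is 3/5, and the value is 7·(3/5) + (12)·(2/5) = 9.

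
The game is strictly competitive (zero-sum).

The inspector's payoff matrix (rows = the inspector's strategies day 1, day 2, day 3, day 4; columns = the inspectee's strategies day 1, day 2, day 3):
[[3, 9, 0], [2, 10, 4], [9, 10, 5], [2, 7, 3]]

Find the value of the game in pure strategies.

Row minima: 0, 2, 5, 2 → the inspector's maximin is 5.
Column maxima: 9, 10, 5 → the inspectee's minimax is 5.
They coincide at (day 3, day 3), so the value is 5.

5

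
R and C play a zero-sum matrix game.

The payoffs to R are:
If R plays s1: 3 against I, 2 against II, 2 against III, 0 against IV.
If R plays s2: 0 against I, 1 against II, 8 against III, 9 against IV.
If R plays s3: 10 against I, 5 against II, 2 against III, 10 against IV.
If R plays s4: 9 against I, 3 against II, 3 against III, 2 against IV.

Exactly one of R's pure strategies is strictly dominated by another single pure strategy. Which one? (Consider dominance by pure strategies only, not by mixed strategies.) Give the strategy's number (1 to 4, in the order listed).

1

Compare s1 with s4: 9 > 3, 3 > 2, 3 > 2, 2 > 0.
So s4 strictly dominates s1 for R; s1 is strictly dominated.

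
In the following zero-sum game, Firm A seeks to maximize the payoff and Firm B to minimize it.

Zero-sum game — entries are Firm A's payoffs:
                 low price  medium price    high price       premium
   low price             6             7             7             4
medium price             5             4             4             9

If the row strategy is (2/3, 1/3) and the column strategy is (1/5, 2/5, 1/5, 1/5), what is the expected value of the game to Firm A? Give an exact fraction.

88/15

Against (1/5, 2/5, 1/5, 1/5), each row's expected payoff is low price: 31/5; medium price: 26/5.
Taking the (2/3, 1/3)-weighted average: (2/3)·(31/5) + (1/3)·(26/5) = 88/15.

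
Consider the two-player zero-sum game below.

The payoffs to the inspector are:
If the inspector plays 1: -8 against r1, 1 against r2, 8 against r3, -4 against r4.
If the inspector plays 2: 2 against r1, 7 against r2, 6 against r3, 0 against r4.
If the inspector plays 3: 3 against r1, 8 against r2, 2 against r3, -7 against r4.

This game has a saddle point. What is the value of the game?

Row minima: -8, 0, -7 → the inspector's maximin is 0.
Column maxima: 3, 8, 8, 0 → the inspectee's minimax is 0.
They coincide at (2, r4), so the value is 0.

0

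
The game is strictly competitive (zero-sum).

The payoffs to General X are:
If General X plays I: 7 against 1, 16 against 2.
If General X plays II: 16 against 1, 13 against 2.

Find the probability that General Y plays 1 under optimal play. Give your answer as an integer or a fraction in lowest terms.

1/4

Row minima are 7 and 13, so General X's maximin is 13; column maxima are 16 and 16, so General Y's minimax is 16. These differ, so the equilibrium is in mixed strategies.
Let General Y play 1 with probability q. General X is indifferent when 7q + 16(1−q) = 16q + 13(1−q), giving q = 1/4.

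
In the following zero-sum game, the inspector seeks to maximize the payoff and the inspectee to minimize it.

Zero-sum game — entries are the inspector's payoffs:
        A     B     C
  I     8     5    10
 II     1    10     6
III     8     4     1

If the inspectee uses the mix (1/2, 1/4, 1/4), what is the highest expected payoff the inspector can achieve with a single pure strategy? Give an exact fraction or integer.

31/4

I: (8)·(1/2) + (5)·(1/4) + (10)·(1/4) = 31/4.
II: (1)·(1/2) + (10)·(1/4) + (6)·(1/4) = 9/2.
III: (8)·(1/2) + (4)·(1/4) + (1)·(1/4) = 21/4.
The best pure response is I with expected payoff 31/4.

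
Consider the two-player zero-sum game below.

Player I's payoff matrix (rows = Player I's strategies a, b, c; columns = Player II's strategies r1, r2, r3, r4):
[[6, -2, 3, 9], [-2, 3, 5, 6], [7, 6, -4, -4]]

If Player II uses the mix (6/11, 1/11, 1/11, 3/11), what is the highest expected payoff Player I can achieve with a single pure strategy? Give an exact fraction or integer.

64/11

a: (6)·(6/11) + (-2)·(1/11) + (3)·(1/11) + (9)·(3/11) = 64/11.
b: (-2)·(6/11) + (3)·(1/11) + (5)·(1/11) + (6)·(3/11) = 14/11.
c: (7)·(6/11) + (6)·(1/11) + (-4)·(1/11) + (-4)·(3/11) = 32/11.
The best pure response is a with expected payoff 64/11.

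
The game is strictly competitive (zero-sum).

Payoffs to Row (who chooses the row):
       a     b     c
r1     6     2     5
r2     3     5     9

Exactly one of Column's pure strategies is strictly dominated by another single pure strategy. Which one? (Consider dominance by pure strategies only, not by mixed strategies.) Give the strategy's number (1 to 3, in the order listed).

Column prefers columns that give Row less. Compare c with b: 2 < 5, 5 < 9.
So b strictly dominates c for Column; c is strictly dominated.

3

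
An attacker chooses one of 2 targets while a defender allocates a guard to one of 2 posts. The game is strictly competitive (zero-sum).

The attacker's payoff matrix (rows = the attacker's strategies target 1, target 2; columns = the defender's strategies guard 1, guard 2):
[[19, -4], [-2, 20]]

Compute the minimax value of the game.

Row minima are -4 and -2, so the attacker's maximin is -2; column maxima are 19 and 20, so the defender's minimax is 19. These differ, so the equilibrium is in mixed strategies.
Let the attacker play target 1 with probability p. The defender is indifferent when 19p − 2(1−p) = −4p + 20(1−p), giving p = 22/45.
Let the defender play guard 1 with probability q. The attacker is indifferent when 19q − 4(1−q) = −2q + 20(1−q), giving q = 8/15.
The value is 19·(8/15) + (-4)·(7/15) = 124/15.

124/15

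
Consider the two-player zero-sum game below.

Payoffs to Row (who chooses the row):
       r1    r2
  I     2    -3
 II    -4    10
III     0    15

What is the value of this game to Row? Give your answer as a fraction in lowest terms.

3/2

Row II is strictly dominated by row III, so Row never plays it.
The remaining 2×2 game on (I, III) × (r1, r2) has no saddle point. Let Row play I with probability p; indifference gives 2p = −3p + 15(1−p), so p = 3/4.
Similarly Column's optimal q on r1 is 9/10, and the value is 2·(9/10) + (-3)·(1/10) = 3/2.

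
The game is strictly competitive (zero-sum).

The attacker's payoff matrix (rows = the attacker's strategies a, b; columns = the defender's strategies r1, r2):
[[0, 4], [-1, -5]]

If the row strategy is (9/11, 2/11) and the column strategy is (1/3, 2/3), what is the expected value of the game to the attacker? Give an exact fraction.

50/33

Against (1/3, 2/3), each row's expected payoff is a: 8/3; b: -11/3.
Taking the (9/11, 2/11)-weighted average: (9/11)·(8/3) + (2/11)·(-11/3) = 50/33.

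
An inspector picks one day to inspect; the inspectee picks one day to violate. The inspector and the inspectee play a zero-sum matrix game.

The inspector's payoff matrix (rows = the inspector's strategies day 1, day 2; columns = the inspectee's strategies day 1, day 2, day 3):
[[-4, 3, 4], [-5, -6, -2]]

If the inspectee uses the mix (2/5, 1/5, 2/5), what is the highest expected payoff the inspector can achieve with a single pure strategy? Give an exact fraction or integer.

day 1: (-4)·(2/5) + (3)·(1/5) + (4)·(2/5) = 3/5.
day 2: (-5)·(2/5) + (-6)·(1/5) + (-2)·(2/5) = -4.
The best pure response is day 1 with expected payoff 3/5.

3/5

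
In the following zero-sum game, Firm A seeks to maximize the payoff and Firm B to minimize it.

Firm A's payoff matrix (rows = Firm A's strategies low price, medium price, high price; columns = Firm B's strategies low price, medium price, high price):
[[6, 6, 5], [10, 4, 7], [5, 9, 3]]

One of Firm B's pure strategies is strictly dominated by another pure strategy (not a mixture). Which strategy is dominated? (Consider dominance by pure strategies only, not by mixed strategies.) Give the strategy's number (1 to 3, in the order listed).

1

Firm B prefers columns that give Firm A less. Compare low price with high price: 5 < 6, 7 < 10, 3 < 5.
So high price strictly dominates low price for Firm B; low price is strictly dominated.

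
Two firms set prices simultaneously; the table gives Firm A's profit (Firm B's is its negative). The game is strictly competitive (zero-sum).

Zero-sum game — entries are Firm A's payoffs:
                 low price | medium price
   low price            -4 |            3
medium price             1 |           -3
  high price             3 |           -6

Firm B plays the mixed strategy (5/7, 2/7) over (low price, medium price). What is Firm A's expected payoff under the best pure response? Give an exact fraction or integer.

3/7

low price: (-4)·(5/7) + (3)·(2/7) = -2.
medium price: (1)·(5/7) + (-3)·(2/7) = -1/7.
high price: (3)·(5/7) + (-6)·(2/7) = 3/7.
The best pure response is high price with expected payoff 3/7.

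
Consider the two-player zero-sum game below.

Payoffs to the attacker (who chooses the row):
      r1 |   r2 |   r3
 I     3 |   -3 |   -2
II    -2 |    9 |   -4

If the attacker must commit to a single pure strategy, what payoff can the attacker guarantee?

The worst-case payoff for each row is I: -3, II: -4.
The best of these is -3.

-3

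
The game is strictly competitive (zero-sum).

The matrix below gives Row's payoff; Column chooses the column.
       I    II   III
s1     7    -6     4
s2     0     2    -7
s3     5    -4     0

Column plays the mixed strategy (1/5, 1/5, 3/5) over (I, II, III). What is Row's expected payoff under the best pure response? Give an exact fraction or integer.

13/5

s1: (7)·(1/5) + (-6)·(1/5) + (4)·(3/5) = 13/5.
s2: (0)·(1/5) + (2)·(1/5) + (-7)·(3/5) = -19/5.
s3: (5)·(1/5) + (-4)·(1/5) + (0)·(3/5) = 1/5.
The best pure response is s1 with expected payoff 13/5.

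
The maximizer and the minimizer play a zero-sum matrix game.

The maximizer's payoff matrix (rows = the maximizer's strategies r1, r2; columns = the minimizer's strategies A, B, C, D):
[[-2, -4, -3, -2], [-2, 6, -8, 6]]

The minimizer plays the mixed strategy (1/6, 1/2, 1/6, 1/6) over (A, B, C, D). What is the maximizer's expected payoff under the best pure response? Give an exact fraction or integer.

r1: (-2)·(1/6) + (-4)·(1/2) + (-3)·(1/6) + (-2)·(1/6) = -19/6.
r2: (-2)·(1/6) + (6)·(1/2) + (-8)·(1/6) + (6)·(1/6) = 7/3.
The best pure response is r2 with expected payoff 7/3.

7/3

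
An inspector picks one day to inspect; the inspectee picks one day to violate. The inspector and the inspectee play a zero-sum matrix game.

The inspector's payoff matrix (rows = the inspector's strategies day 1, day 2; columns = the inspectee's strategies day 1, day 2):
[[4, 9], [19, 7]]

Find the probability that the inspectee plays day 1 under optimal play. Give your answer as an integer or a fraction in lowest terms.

2/17

Row minima are 4 and 7, so the inspector's maximin is 7; column maxima are 19 and 9, so the inspectee's minimax is 9. These differ, so the equilibrium is in mixed strategies.
Let the inspectee play day 1 with probability q. The inspector is indifferent when 4q + 9(1−q) = 19q + 7(1−q), giving q = 2/17.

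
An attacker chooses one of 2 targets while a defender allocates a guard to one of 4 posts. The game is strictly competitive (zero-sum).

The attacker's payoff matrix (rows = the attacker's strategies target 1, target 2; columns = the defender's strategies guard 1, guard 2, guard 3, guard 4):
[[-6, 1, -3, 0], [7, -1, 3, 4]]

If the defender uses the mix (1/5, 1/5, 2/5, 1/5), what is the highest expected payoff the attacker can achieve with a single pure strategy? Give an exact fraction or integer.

16/5

target 1: (-6)·(1/5) + (1)·(1/5) + (-3)·(2/5) + (0)·(1/5) = -11/5.
target 2: (7)·(1/5) + (-1)·(1/5) + (3)·(2/5) + (4)·(1/5) = 16/5.
The best pure response is target 2 with expected payoff 16/5.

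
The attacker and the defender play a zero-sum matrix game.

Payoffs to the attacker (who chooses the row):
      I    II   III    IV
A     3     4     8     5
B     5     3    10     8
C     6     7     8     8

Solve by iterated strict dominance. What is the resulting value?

6

Column IV is strictly dominated by I for the defender (3<5, 5<8, 6<8); eliminate IV.
Column III is strictly dominated by I for the defender (3<8, 5<10, 6<8); eliminate III.
Row A is strictly dominated by row C (6>3, 7>4); eliminate A.
Row B is strictly dominated by row C (6>5, 7>3); eliminate B.
Column II is strictly dominated by I for the defender (6<7); eliminate II.
Only (C, I) remains, with payoff 6.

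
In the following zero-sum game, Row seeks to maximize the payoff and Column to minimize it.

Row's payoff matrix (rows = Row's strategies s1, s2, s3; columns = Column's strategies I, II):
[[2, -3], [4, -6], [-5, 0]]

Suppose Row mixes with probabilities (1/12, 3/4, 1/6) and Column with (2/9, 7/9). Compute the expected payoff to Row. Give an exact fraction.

Against (2/9, 7/9), each row's expected payoff is s1: -17/9; s2: -34/9; s3: -10/9.
Taking the (1/12, 3/4, 1/6)-weighted average: (1/12)·(-17/9) + (3/4)·(-34/9) + (1/6)·(-10/9) = -343/108.

-343/108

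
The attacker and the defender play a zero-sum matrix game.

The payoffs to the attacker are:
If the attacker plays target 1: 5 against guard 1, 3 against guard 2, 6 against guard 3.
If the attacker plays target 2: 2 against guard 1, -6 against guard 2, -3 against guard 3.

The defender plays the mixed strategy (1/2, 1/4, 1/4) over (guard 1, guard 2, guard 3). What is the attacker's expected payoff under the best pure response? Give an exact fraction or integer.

19/4

target 1: (5)·(1/2) + (3)·(1/4) + (6)·(1/4) = 19/4.
target 2: (2)·(1/2) + (-6)·(1/4) + (-3)·(1/4) = -5/4.
The best pure response is target 1 with expected payoff 19/4.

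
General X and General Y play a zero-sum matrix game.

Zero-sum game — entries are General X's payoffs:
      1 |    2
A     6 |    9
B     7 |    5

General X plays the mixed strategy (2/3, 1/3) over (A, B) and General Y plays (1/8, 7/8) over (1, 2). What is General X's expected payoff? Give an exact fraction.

Against (1/8, 7/8), each row's expected payoff is A: 69/8; B: 21/4.
Taking the (2/3, 1/3)-weighted average: (2/3)·(69/8) + (1/3)·(21/4) = 15/2.

15/2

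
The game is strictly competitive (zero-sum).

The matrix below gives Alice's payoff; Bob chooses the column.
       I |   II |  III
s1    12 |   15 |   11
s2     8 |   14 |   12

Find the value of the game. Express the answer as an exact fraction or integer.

56/5

Column II is strictly dominated by I for Bob (it gives Alice more in every row).
The remaining 2×2 game on (s1, s2) × (I, III) has no saddle point. Let Alice play s1 with probability p; indifference gives 12p + 8(1−p) = 11p + 12(1−p), so p = 4/5.
Similarly Bob's optimal q on I is 1/5, and the value is 12·(1/5) + (11)·(4/5) = 56/5.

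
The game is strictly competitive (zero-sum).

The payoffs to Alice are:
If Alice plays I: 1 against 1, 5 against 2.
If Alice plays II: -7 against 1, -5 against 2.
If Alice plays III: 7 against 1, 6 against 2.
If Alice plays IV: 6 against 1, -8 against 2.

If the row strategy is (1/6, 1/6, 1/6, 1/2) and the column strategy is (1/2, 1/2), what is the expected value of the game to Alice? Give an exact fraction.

Against (1/2, 1/2), each row's expected payoff is I: 3; II: -6; III: 13/2; IV: -1.
Taking the (1/6, 1/6, 1/6, 1/2)-weighted average: (1/6)·(3) + (1/6)·(-6) + (1/6)·(13/2) + (1/2)·(-1) = 1/12.

1/12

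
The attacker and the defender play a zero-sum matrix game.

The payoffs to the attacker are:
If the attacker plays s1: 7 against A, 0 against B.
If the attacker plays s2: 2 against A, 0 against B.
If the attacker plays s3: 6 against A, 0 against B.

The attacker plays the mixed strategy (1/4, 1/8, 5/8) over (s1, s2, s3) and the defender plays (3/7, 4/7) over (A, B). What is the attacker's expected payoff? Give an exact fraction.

Against (3/7, 4/7), each row's expected payoff is s1: 3; s2: 6/7; s3: 18/7.
Taking the (1/4, 1/8, 5/8)-weighted average: (1/4)·(3) + (1/8)·(6/7) + (5/8)·(18/7) = 69/28.

69/28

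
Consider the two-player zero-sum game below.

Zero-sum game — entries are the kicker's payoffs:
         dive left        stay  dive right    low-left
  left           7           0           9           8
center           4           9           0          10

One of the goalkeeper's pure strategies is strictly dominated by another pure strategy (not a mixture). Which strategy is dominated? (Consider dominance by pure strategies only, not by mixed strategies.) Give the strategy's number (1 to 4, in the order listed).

The goalkeeper prefers columns that give the kicker less. Compare low-left with dive left: 7 < 8, 4 < 10.
So dive left strictly dominates low-left for the goalkeeper; low-left is strictly dominated.

4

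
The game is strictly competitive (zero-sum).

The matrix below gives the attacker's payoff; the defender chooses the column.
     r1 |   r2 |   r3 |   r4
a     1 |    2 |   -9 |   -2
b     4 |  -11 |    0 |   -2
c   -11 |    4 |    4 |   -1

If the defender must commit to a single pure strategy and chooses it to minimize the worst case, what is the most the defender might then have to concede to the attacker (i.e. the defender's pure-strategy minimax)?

-1

The worst case (largest entry) in each column is r1: 4, r2: 4, r3: 4, r4: -1.
The best (smallest) of these is -1.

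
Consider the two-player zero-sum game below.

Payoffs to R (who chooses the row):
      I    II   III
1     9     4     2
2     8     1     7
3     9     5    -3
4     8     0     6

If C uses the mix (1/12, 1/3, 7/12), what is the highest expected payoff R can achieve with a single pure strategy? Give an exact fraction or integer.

61/12

1: (9)·(1/12) + (4)·(1/3) + (2)·(7/12) = 13/4.
2: (8)·(1/12) + (1)·(1/3) + (7)·(7/12) = 61/12.
3: (9)·(1/12) + (5)·(1/3) + (-3)·(7/12) = 2/3.
4: (8)·(1/12) + (0)·(1/3) + (6)·(7/12) = 25/6.
The best pure response is 2 with expected payoff 61/12.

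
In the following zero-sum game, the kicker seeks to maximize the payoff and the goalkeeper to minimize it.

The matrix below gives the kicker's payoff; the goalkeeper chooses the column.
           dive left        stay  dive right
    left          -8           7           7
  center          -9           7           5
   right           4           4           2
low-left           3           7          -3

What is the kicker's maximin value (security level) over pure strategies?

2

The worst-case payoff for each row is left: -8, center: -9, right: 2, low-left: -3.
The best of these is 2.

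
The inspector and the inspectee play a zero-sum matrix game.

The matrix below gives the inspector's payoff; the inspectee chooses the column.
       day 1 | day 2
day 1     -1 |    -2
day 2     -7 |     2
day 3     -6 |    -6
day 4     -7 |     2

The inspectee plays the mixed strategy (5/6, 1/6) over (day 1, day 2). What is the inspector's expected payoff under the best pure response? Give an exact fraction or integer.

day 1: (-1)·(5/6) + (-2)·(1/6) = -7/6.
day 2: (-7)·(5/6) + (2)·(1/6) = -11/2.
day 3: (-6)·(5/6) + (-6)·(1/6) = -6.
day 4: (-7)·(5/6) + (2)·(1/6) = -11/2.
The best pure response is day 1 with expected payoff -7/6.

-7/6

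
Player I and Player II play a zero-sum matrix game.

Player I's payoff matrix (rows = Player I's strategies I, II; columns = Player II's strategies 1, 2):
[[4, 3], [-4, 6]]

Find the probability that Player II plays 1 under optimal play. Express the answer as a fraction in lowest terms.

3/11

Row minima are 3 and -4, so Player I's maximin is 3; column maxima are 4 and 6, so Player II's minimax is 4. These differ, so the equilibrium is in mixed strategies.
Let Player II play 1 with probability q. Player I is indifferent when 4q + 3(1−q) = −4q + 6(1−q), giving q = 3/11.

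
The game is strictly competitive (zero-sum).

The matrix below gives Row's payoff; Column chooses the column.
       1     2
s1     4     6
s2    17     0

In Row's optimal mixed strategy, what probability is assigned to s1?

17/19

Row minima are 4 and 0, so Row's maximin is 4; column maxima are 17 and 6, so Column's minimax is 6. These differ, so the equilibrium is in mixed strategies.
Let Row play s1 with probability p. Column is indifferent when 4p + 17(1−p) = 6p, giving p = 17/19.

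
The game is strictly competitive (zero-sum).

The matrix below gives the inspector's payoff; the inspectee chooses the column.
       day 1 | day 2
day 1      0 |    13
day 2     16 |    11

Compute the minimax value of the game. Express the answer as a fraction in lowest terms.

104/9

Row minima are 0 and 11, so the inspector's maximin is 11; column maxima are 16 and 13, so the inspectee's minimax is 13. These differ, so the equilibrium is in mixed strategies.
Let the inspector play day 1 with probability p. The inspectee is indifferent when 16(1−p) = 13p + 11(1−p), giving p = 5/18.
Let the inspectee play day 1 with probability q. The inspector is indifferent when 13(1−q) = 16q + 11(1−q), giving q = 1/9.
The value is 0·(1/9) + (13)·(8/9) = 104/9.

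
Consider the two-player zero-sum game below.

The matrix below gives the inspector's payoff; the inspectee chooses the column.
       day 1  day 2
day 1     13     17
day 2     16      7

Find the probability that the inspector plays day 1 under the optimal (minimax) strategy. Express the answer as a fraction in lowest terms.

Row minima are 13 and 7, so the inspector's maximin is 13; column maxima are 16 and 17, so the inspectee's minimax is 16. These differ, so the equilibrium is in mixed strategies.
Let the inspector play day 1 with probability p. The inspectee is indifferent when 13p + 16(1−p) = 17p + 7(1−p), giving p = 9/13.

9/13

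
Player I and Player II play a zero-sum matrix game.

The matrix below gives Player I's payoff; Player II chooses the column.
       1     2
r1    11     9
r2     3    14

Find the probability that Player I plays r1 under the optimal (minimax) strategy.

11/13

Row minima are 9 and 3, so Player I's maximin is 9; column maxima are 11 and 14, so Player II's minimax is 11. These differ, so the equilibrium is in mixed strategies.
Let Player I play r1 with probability p. Player II is indifferent when 11p + 3(1−p) = 9p + 14(1−p), giving p = 11/13.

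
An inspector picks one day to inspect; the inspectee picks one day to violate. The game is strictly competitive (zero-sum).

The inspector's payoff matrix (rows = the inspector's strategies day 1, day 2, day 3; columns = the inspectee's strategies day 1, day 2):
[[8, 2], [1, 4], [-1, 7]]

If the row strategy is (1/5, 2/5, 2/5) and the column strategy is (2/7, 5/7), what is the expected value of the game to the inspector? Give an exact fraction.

136/35

Against (2/7, 5/7), each row's expected payoff is day 1: 26/7; day 2: 22/7; day 3: 33/7.
Taking the (1/5, 2/5, 2/5)-weighted average: (1/5)·(26/7) + (2/5)·(22/7) + (2/5)·(33/7) = 136/35.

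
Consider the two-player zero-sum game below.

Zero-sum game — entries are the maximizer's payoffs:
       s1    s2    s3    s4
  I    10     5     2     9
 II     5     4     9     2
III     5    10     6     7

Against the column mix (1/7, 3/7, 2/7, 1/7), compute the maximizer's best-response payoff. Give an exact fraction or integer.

54/7

I: (10)·(1/7) + (5)·(3/7) + (2)·(2/7) + (9)·(1/7) = 38/7.
II: (5)·(1/7) + (4)·(3/7) + (9)·(2/7) + (2)·(1/7) = 37/7.
III: (5)·(1/7) + (10)·(3/7) + (6)·(2/7) + (7)·(1/7) = 54/7.
The best pure response is III with expected payoff 54/7.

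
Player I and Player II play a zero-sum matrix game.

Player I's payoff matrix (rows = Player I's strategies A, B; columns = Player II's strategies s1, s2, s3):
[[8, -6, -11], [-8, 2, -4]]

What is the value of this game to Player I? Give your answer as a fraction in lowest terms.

-120/23

Column s2 is strictly dominated by s3 for Player II (it gives Player I more in every row).
The remaining 2×2 game on (A, B) × (s1, s3) has no saddle point. Let Player I play A with probability p; indifference gives 8p − 8(1−p) = −11p − 4(1−p), so p = 4/23.
Similarly Player II's optimal q on s1 is 7/23, and the value is 8·(7/23) + (-11)·(16/23) = -120/23.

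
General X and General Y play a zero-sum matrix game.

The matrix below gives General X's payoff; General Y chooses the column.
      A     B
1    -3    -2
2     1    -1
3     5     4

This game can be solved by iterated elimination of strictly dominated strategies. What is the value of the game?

Row 2 is strictly dominated by row 3 (5>1, 4>-1); eliminate 2.
Row 1 is strictly dominated by row 3 (5>-3, 4>-2); eliminate 1.
Column A is strictly dominated by B for General Y (4<5); eliminate A.
Only (3, B) remains, with payoff 4.

4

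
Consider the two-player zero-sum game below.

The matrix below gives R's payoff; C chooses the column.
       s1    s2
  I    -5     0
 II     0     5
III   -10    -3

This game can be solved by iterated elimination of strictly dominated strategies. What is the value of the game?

Row I is strictly dominated by row II (0>-5, 5>0); eliminate I.
Row III is strictly dominated by row II (0>-10, 5>-3); eliminate III.
Column s2 is strictly dominated by s1 for C (0<5); eliminate s2.
Only (II, s1) remains, with payoff 0.

0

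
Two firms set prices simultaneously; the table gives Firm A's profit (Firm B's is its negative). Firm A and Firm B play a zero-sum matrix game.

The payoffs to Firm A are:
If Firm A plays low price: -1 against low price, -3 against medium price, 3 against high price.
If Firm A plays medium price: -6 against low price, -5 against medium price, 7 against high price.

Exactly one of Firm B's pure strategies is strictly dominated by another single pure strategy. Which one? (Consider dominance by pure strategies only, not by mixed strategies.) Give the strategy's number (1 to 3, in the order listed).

3

Firm B prefers columns that give Firm A less. Compare high price with low price: -1 < 3, -6 < 7.
So low price strictly dominates high price for Firm B; high price is strictly dominated.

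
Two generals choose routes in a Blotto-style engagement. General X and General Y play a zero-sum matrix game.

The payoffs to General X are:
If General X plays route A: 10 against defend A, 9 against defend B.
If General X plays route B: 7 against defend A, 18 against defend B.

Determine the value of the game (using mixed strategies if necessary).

Row minima are 9 and 7, so General X's maximin is 9; column maxima are 10 and 18, so General Y's minimax is 10. These differ, so the equilibrium is in mixed strategies.
Let General X play route A with probability p. General Y is indifferent when 10p + 7(1−p) = 9p + 18(1−p), giving p = 11/12.
Let General Y play defend A with probability q. General X is indifferent when 10q + 9(1−q) = 7q + 18(1−q), giving q = 3/4.
The value is 10·(3/4) + (9)·(1/4) = 39/4.

39/4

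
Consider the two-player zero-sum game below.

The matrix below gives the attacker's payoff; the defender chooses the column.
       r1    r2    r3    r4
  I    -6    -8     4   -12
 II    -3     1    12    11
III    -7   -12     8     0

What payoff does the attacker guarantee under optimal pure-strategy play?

-3

Row minima: -12, -3, -12 → the attacker's maximin is -3.
Column maxima: -3, 1, 12, 11 → the defender's minimax is -3.
They coincide at (II, r1), so the value is -3.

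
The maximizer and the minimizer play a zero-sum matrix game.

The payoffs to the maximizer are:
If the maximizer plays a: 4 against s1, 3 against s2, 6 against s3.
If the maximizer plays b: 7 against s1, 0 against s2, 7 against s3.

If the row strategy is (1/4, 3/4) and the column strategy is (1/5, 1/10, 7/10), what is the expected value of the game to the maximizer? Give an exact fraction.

Against (1/5, 1/10, 7/10), each row's expected payoff is a: 53/10; b: 63/10.
Taking the (1/4, 3/4)-weighted average: (1/4)·(53/10) + (3/4)·(63/10) = 121/20.

121/20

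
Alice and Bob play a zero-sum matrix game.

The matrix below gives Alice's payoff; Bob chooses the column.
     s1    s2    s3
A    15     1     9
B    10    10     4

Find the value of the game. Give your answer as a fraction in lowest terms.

Column s1 is strictly dominated by s3 for Bob (it gives Alice more in every row).
The remaining 2×2 game on (A, B) × (s2, s3) has no saddle point. Let Alice play A with probability p; indifference gives p + 10(1−p) = 9p + 4(1−p), so p = 3/7.
Similarly Bob's optimal q on s2 is 5/14, and the value is 1·(5/14) + (9)·(9/14) = 43/7.

43/7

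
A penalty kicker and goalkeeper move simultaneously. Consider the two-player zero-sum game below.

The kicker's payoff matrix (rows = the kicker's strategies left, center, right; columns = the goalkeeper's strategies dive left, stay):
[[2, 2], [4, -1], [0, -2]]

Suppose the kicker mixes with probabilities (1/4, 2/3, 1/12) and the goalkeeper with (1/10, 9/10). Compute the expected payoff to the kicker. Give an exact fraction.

1/60

Against (1/10, 9/10), each row's expected payoff is left: 2; center: -1/2; right: -9/5.
Taking the (1/4, 2/3, 1/12)-weighted average: (1/4)·(2) + (2/3)·(-1/2) + (1/12)·(-9/5) = 1/60.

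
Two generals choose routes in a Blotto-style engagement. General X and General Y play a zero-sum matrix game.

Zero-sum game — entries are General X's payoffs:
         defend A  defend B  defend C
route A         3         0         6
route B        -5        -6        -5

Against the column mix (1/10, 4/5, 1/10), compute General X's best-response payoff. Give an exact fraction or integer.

9/10

route A: (3)·(1/10) + (0)·(4/5) + (6)·(1/10) = 9/10.
route B: (-5)·(1/10) + (-6)·(4/5) + (-5)·(1/10) = -29/5.
The best pure response is route A with expected payoff 9/10.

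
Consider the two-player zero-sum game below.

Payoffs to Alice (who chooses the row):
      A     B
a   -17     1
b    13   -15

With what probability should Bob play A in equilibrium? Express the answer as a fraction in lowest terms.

8/23

Row minima are -17 and -15, so Alice's maximin is -15; column maxima are 13 and 1, so Bob's minimax is 1. These differ, so the equilibrium is in mixed strategies.
Let Bob play A with probability q. Alice is indifferent when −17q + (1−q) = 13q − 15(1−q), giving q = 8/23.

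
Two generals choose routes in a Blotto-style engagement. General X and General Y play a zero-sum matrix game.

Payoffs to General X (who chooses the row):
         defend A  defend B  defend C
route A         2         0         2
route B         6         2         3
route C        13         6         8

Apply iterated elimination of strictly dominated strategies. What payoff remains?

6

Row route A is strictly dominated by row route B (6>2, 2>0, 3>2); eliminate route A.
Row route B is strictly dominated by row route C (13>6, 6>2, 8>3); eliminate route B.
Column defend C is strictly dominated by defend B for General Y (6<8); eliminate defend C.
Column defend A is strictly dominated by defend B for General Y (6<13); eliminate defend A.
Only (route C, defend B) remains, with payoff 6.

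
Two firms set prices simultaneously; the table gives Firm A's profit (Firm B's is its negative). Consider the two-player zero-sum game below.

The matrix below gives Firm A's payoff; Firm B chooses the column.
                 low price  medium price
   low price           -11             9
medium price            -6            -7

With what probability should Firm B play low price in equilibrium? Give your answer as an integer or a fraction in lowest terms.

16/21

Row minima are -11 and -7, so Firm A's maximin is -7; column maxima are -6 and 9, so Firm B's minimax is -6. These differ, so the equilibrium is in mixed strategies.
Let Firm B play low price with probability q. Firm A is indifferent when −11q + 9(1−q) = −6q − 7(1−q), giving q = 16/21.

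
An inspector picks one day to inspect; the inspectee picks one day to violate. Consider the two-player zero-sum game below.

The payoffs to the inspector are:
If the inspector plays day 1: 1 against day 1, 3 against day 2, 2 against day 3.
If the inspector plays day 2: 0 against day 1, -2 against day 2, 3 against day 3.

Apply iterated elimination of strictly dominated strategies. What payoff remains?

Column day 3 is strictly dominated by day 1 for the inspectee (1<2, 0<3); eliminate day 3.
Row day 2 is strictly dominated by row day 1 (1>0, 3>-2); eliminate day 2.
Column day 2 is strictly dominated by day 1 for the inspectee (1<3); eliminate day 2.
Only (day 1, day 1) remains, with payoff 1.

1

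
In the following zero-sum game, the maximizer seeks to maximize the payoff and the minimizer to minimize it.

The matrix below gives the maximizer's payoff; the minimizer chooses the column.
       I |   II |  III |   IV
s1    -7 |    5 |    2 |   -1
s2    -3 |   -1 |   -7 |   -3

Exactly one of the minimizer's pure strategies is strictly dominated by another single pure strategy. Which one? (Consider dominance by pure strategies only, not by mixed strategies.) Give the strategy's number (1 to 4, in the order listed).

The minimizer prefers columns that give the maximizer less. Compare II with I: -7 < 5, -3 < -1.
So I strictly dominates II for the minimizer; II is strictly dominated.

2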